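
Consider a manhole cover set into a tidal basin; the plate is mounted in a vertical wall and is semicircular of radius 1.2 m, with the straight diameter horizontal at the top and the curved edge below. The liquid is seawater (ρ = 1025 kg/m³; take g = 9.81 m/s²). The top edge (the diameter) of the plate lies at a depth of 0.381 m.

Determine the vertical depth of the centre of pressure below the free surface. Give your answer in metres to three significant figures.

h_p = 1.00 m

γ = ρg = 1025 × 9.81 / 1000 = 10.05525 kN/m³.
The centroid of a semicircle lies 4r/(3π) = 0.509296 m from the diameter, here below the top edge, so the centroid depth is h_c = 0.381 + 0.509296 = 0.890296 m.
A = πr²/2 = π × 1.2²/2 = 2.26195 m².
Resultant F = γ·h_c·A = 10.05525 × 0.890296 × 2.26195 = 20.2493 kN.
I_c = (π/8 − 8/(9π))·r⁴ = 0.109757 × 1.2⁴ = 0.227592 m⁴.
Centre of pressure: y_p = y_c + I_c/(y_c·A) = 0.890296 + 0.227592/(0.890296 × 2.26195) = 0.890296 + 0.113016 = 1.00331 m along the plane.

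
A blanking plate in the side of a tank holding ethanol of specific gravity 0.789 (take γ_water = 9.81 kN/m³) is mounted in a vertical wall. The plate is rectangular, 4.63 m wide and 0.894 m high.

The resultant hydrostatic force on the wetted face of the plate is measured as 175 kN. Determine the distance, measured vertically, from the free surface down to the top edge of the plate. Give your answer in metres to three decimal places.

γ = 0.789 × 9.81 = 7.74009 kN/m³.
A = 4.63 × 0.894 = 4.13922 m².
From F = γ·h_c·A, the centroid depth is h_c = 175/(7.74009 × 4.13922) = 5.46227 m.
The centroid lies 0.894/2 = 0.447 m below the top edge, so the top edge sits at h_top = 5.46227 − 0.447 = 5.01527 m below the surface.

d_top ≈ 5.015 m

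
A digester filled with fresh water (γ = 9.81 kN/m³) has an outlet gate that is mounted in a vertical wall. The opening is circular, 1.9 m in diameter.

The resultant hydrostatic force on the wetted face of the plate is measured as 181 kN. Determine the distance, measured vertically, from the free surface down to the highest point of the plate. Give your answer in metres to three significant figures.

d_top ≈ 5.56 m

γ = 9.81 kN/m³.
A = π(0.95)² = 2.83529 m².
From F = γ·h_c·A, the centroid depth is h_c = 181/(9.81 × 2.83529) = 6.50747 m.
The centroid is at the centre, 0.95 m below the top of the plate, so the highest point sits at h_top = 6.50747 − 0.95 = 5.55747 m below the surface.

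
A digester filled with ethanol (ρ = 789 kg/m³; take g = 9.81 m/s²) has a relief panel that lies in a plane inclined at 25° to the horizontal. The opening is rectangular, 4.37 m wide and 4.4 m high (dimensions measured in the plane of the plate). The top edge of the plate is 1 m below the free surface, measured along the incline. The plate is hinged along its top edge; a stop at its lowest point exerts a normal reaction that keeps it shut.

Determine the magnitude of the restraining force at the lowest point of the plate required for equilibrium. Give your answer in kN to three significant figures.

P ≈ 124 kN

γ = ρg = 789 × 9.81 / 1000 = 7.74009 kN/m³.
Let θ = 25° be the plate's angle to the horizontal; measure y along the incline from where the plane meets the free surface. Vertical depth h = y·sinθ with sinθ = 0.422618.
The centroid lies 4.4/2 = 2.2 m below the top edge, so y_c = 1 + 2.2 = 3.2 m and h_c = 3.2 × 0.422618 = 1.35238 m.
A = 4.37 × 4.4 = 19.228 m².
Resultant F = γ·h_c·A = 7.74009 × 1.35238 × 19.228 = 201.27 kN.
I_c = b·h³/12 = 4.37 × 4.4³/12 = 31.0212 m⁴.
Centre of pressure: y_p = y_c + I_c/(y_c·A) = 3.2 + 31.0212/(3.2 × 19.228) = 3.2 + 0.504167 = 3.70417 m along the plane.
The resultant acts 2.2 + 0.504167 = 2.70417 m (along the plate) below the hinge at the top edge, so the moment about the hinge is M = F × 2.70417 = 201.27 × 2.70417 = 544.268 kN·m.
A normal force at the bottom, 4.4 m from the hinge, must supply this moment: P = 544.268/4.4 = 123.697 kN.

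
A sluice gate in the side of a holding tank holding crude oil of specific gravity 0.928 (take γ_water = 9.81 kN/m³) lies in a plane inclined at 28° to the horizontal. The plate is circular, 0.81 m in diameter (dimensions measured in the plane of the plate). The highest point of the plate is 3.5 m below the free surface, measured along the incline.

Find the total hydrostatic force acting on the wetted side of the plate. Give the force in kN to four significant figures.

F ≈ 8.600 kN

γ = 0.928 × 9.81 = 9.10368 kN/m³.
Let θ = 28° be the plate's angle to the horizontal; measure y along the incline from where the plane meets the free surface. Vertical depth h = y·sinθ with sinθ = 0.469472.
The centroid is at the centre, 0.405 m below the top of the plate, so y_c = 3.5 + 0.405 = 3.905 m and h_c = 3.905 × 0.469472 = 1.83329 m.
A = π(0.405)² = 0.5153 m².
Resultant F = γ·h_c·A = 9.10368 × 1.83329 × 0.5153 = 8.60019 kN.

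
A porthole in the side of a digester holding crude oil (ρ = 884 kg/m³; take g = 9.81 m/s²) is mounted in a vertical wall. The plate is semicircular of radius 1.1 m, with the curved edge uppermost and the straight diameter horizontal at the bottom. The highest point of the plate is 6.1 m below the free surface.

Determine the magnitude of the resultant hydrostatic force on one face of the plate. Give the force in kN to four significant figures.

γ = ρg = 884 × 9.81 / 1000 = 8.67204 kN/m³.
The centroid lies 4r/(3π) = 0.466854 m above the diameter, so r − 4r/(3π) = 1.1 − 0.466854 = 0.633146 m below the topmost point, so the centroid depth is h_c = 6.1 + 0.633146 = 6.73315 m.
A = πr²/2 = π × 1.1²/2 = 1.90066 m².
Resultant F = γ·h_c·A = 8.67204 × 6.73315 × 1.90066 = 110.98 kN.

F ≈ 111.0 kN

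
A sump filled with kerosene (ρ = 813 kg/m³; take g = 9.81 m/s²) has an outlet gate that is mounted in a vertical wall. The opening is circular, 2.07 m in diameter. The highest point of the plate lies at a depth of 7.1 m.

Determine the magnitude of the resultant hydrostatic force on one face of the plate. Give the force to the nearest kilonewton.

F ≈ 218 kN

γ = ρg = 813 × 9.81 / 1000 = 7.97553 kN/m³.
The centroid is at the centre, 1.035 m below the top of the plate, so the centroid depth is h_c = 7.1 + 1.035 = 8.135 m.
A = π(1.035)² = 3.36535 m².
Resultant F = γ·h_c·A = 7.97553 × 8.135 × 3.36535 = 218.347 kN.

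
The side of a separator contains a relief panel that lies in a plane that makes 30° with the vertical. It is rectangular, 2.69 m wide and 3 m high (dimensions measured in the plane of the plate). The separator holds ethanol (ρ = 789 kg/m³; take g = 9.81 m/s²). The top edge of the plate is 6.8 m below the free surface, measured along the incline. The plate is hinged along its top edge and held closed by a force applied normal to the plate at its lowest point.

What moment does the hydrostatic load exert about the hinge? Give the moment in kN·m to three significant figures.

M ≈ 714 kN·m

γ = ρg = 789 × 9.81 / 1000 = 7.74009 kN/m³.
The plate makes 30° with the vertical, i.e. θ = 90° − 30° = 60° to the horizontal. Measuring y along the incline from the free-surface line, vertical depth h = y·sinθ with sinθ = 0.866025.
The centroid lies 3/2 = 1.5 m below the top edge, so y_c = 6.8 + 1.5 = 8.3 m and h_c = 8.3 × 0.866025 = 7.18801 m.
A = 2.69 × 3 = 8.07 m².
Resultant F = γ·h_c·A = 7.74009 × 7.18801 × 8.07 = 448.981 kN.
I_c = b·h³/12 = 2.69 × 3³/12 = 6.0525 m⁴.
Centre of pressure: y_p = y_c + I_c/(y_c·A) = 8.3 + 6.0525/(8.3 × 8.07) = 8.3 + 0.0903614 = 8.39036 m along the plane.
The resultant acts 1.5 + 0.0903614 = 1.59036 m (along the plate) below the hinge at the top edge, so the moment about the hinge is M = F × 1.59036 = 448.981 × 1.59036 = 714.041 kN·m.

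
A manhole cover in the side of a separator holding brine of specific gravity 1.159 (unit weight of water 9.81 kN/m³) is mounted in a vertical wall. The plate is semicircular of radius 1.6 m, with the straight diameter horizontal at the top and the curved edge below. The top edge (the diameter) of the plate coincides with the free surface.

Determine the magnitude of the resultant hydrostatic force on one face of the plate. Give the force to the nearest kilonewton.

F ≈ 31 kN

γ = 1.159 × 9.81 = 11.36979 kN/m³.
The centroid of a semicircle lies 4r/(3π) = 0.679061 m from the diameter, here below the top edge, so the centroid depth is h_c = 0.679061 m.
A = πr²/2 = π × 1.6²/2 = 4.02124 m².
Resultant F = γ·h_c·A = 11.36979 × 0.679061 × 4.02124 = 31.0471 kN.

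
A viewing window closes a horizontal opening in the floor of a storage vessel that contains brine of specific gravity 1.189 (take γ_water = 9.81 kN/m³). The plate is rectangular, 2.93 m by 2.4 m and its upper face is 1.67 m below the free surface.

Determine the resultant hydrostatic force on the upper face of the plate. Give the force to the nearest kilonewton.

F ≈ 137 kN

γ = 1.189 × 9.81 = 11.66409 kN/m³.
The plate is horizontal, so pressure is uniform at p = γ·h = 11.66409 × 1.67 = 19.479 kN/m².
A = 2.93 × 2.4 = 7.032 m².
F = p·A = 19.479 × 7.032 = 136.976 kN.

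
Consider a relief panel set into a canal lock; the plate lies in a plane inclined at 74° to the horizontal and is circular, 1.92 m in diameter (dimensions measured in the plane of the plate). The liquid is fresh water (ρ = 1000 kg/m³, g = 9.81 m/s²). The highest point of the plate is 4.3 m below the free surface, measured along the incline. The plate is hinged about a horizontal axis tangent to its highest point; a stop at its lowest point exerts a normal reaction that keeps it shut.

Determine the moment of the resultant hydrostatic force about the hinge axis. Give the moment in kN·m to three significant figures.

M ≈ 144 kN·m

γ = ρg = 1000 × 9.81 = 9810 N/m³ = 9.81 kN/m³.
Let θ = 74° be the plate's angle to the horizontal; measure y along the incline from where the plane meets the free surface. Vertical depth h = y·sinθ with sinθ = 0.961262.
The centroid is at the centre, 0.96 m below the top of the plate, so y_c = 4.3 + 0.96 = 5.26 m and h_c = 5.26 × 0.961262 = 5.05624 m.
A = π(0.96)² = 2.89529 m².
Resultant F = γ·h_c·A = 9.81 × 5.05624 × 2.89529 = 143.611 kN.
I_c = πr⁴/4 = π × 0.96⁴/4 = 0.667075 m⁴.
Centre of pressure: y_p = y_c + I_c/(y_c·A) = 5.26 + 0.667075/(5.26 × 2.89529) = 5.26 + 0.0438023 = 5.3038 m along the plane.
The resultant acts 0.96 + 0.0438023 = 1.0038 m (along the plate) below the hinge at the top edge, so the moment about the hinge is M = F × 1.0038 = 143.611 × 1.0038 = 144.157 kN·m.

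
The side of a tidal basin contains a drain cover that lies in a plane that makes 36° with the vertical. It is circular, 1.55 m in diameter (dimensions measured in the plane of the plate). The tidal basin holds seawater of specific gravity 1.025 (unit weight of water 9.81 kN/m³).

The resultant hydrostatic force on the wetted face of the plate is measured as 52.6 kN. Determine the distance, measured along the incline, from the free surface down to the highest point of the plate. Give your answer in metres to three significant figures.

y_top ≈ 2.65 m

γ = 1.025 × 9.81 = 10.05525 kN/m³.
A = π(0.775)² = 1.88692 m².
From F = γ·h_c·A, the centroid depth is h_c = 52.6/(10.05525 × 1.88692) = 2.77229 m.
The plate makes 36° with the vertical, i.e. θ = 90° − 36° = 54° to the horizontal. Measuring y along the incline from the free-surface line, vertical depth h = y·sinθ with sinθ = 0.809017.
Along the incline, y_c = h_c/sinθ = 2.77229/0.809017 = 3.42674 m.
The centroid is at the centre, 0.775 m below the top of the plate, so the highest point sits at y_top = 3.42674 − 0.775 = 2.65174 m along the incline.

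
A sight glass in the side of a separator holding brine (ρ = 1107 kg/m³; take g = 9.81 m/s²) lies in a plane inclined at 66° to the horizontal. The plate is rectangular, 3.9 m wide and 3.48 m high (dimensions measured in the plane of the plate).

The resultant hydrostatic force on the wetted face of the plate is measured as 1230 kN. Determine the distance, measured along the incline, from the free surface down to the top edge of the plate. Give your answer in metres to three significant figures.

γ = ρg = 1107 × 9.81 / 1000 = 10.85967 kN/m³.
A = 3.9 × 3.48 = 13.572 m².
From F = γ·h_c·A, the centroid depth is h_c = 1230/(10.85967 × 13.572) = 8.34535 m.
Let θ = 66° be the plate's angle to the horizontal; measure y along the incline from where the plane meets the free surface. Vertical depth h = y·sinθ with sinθ = 0.913545.
Along the incline, y_c = h_c/sinθ = 8.34535/0.913545 = 9.13513 m.
The centroid lies 3.48/2 = 1.74 m below the top edge, so the top edge sits at y_top = 9.13513 − 1.74 = 7.39513 m along the incline.

y_top ≈ 7.40 m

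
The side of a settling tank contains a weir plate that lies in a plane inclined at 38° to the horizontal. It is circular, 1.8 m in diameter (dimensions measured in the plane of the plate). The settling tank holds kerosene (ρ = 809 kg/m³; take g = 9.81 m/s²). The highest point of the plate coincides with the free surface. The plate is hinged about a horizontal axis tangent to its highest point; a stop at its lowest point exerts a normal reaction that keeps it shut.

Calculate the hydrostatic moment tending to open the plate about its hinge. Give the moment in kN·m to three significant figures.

γ = ρg = 809 × 9.81 / 1000 = 7.93629 kN/m³.
Let θ = 38° be the plate's angle to the horizontal; measure y along the incline from where the plane meets the free surface. Vertical depth h = y·sinθ with sinθ = 0.615661.
The centroid is at the centre, 0.9 m below the top of the plate, so y_c = 0.9 m and h_c = 0.9 × 0.615661 = 0.554095 m.
A = π(0.9)² = 2.54469 m².
Resultant F = γ·h_c·A = 7.93629 × 0.554095 × 2.54469 = 11.1902 kN.
I_c = πr⁴/4 = π × 0.9⁴/4 = 0.5153 m⁴.
Centre of pressure: y_p = y_c + I_c/(y_c·A) = 0.9 + 0.5153/(0.9 × 2.54469) = 0.9 + 0.225 = 1.125 m along the plane.
The resultant acts 0.9 + 0.225 = 1.125 m (along the plate) below the hinge at the top edge, so the moment about the hinge is M = F × 1.125 = 11.1902 × 1.125 = 12.589 kN·m.

M ≈ 12.6 kN·m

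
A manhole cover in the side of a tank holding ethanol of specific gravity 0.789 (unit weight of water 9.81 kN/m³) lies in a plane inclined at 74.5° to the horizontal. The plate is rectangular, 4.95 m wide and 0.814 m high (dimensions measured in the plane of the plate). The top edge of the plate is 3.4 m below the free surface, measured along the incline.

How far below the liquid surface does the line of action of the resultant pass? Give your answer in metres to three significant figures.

h_p = 3.68 m

γ = 0.789 × 9.81 = 7.74009 kN/m³.
Let θ = 74.5° be the plate's angle to the horizontal; measure y along the incline from where the plane meets the free surface. Vertical depth h = y·sinθ with sinθ = 0.963630.
The centroid lies 0.814/2 = 0.407 m below the top edge, so y_c = 3.4 + 0.407 = 3.807 m and h_c = 3.807 × 0.963630 = 3.66854 m.
A = 4.95 × 0.814 = 4.0293 m².
Resultant F = γ·h_c·A = 7.74009 × 3.66854 × 4.0293 = 114.411 kN.
I_c = b·h³/12 = 4.95 × 0.814³/12 = 0.222483 m⁴.
Centre of pressure: y_p = y_c + I_c/(y_c·A) = 3.807 + 0.222483/(3.807 × 4.0293) = 3.807 + 0.0145039 = 3.8215 m along the plane.
Vertically, h_p = y_p·sinθ = 3.8215 × 0.963630 = 3.68251 m.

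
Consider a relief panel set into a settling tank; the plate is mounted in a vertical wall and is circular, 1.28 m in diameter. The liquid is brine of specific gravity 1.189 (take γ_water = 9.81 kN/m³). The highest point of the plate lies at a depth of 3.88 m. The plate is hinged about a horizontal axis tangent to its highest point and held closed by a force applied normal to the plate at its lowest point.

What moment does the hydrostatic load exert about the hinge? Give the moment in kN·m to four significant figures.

M ≈ 44.96 kN·m

γ = 1.189 × 9.81 = 11.66409 kN/m³.
The centroid is at the centre, 0.64 m below the top of the plate, so the centroid depth is h_c = 3.88 + 0.64 = 4.52 m.
A = π(0.64)² = 1.2868 m².
Resultant F = γ·h_c·A = 11.66409 × 4.52 × 1.2868 = 67.8423 kN.
I_c = πr⁴/4 = π × 0.64⁴/4 = 0.131768 m⁴.
Centre of pressure: y_p = y_c + I_c/(y_c·A) = 4.52 + 0.131768/(4.52 × 1.2868) = 4.52 + 0.0226548 = 4.54265 m along the plane.
The resultant acts 0.64 + 0.0226548 = 0.662655 m (along the plate) below the hinge at the top edge, so the moment about the hinge is M = F × 0.662655 = 67.8423 × 0.662655 = 44.956 kN·m.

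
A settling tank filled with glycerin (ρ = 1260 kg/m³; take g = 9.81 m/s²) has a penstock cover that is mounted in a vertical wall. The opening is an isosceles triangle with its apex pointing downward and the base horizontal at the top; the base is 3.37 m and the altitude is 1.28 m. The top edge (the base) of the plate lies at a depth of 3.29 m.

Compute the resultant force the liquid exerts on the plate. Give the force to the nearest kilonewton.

F ≈ 99 kN

γ = ρg = 1260 × 9.81 / 1000 = 12.3606 kN/m³.
With the apex down, the centroid sits h/3 = 1.28/3 = 0.426667 m below the base (the top edge), so the centroid depth is h_c = 3.29 + 0.426667 = 3.71667 m.
A = ½ × 3.37 × 1.28 = 2.1568 m².
Resultant F = γ·h_c·A = 12.3606 × 3.71667 × 2.1568 = 99.084 kN.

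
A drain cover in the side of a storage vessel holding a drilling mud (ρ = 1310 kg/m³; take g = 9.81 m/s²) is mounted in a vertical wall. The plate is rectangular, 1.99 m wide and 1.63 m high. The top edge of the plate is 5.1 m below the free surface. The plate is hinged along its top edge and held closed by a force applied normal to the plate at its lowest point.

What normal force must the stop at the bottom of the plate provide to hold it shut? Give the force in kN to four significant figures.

P ≈ 128.9 kN

γ = ρg = 1310 × 9.81 / 1000 = 12.8511 kN/m³.
The centroid lies 1.63/2 = 0.815 m below the top edge, so the centroid depth is h_c = 5.1 + 0.815 = 5.915 m.
A = 1.99 × 1.63 = 3.2437 m².
Resultant F = γ·h_c·A = 12.8511 × 5.915 × 3.2437 = 246.567 kN.
I_c = b·h³/12 = 1.99 × 1.63³/12 = 0.718182 m⁴.
Centre of pressure: y_p = y_c + I_c/(y_c·A) = 5.915 + 0.718182/(5.915 × 3.2437) = 5.915 + 0.0374317 = 5.95243 m along the plane.
The resultant acts 0.815 + 0.0374317 = 0.852432 m (along the plate) below the hinge at the top edge, so the moment about the hinge is M = F × 0.852432 = 246.567 × 0.852432 = 210.182 kN·m.
A normal force at the bottom, 1.63 m from the hinge, must supply this moment: P = 210.182/1.63 = 128.946 kN.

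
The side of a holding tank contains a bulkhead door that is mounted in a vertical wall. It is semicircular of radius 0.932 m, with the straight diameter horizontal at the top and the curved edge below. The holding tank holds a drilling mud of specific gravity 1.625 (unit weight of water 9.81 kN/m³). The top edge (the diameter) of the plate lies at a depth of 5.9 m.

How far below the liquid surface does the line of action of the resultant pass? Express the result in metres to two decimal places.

h_p = 6.31 m

γ = 1.625 × 9.81 = 15.94125 kN/m³.
The centroid of a semicircle lies 4r/(3π) = 0.395553 m from the diameter, here below the top edge, so the centroid depth is h_c = 5.9 + 0.395553 = 6.29555 m.
A = πr²/2 = π × 0.932²/2 = 1.36443 m².
Resultant F = γ·h_c·A = 15.94125 × 6.29555 × 1.36443 = 136.933 kN.
I_c = (π/8 − 8/(9π))·r⁴ = 0.109757 × 0.932⁴ = 0.0828125 m⁴.
Centre of pressure: y_p = y_c + I_c/(y_c·A) = 6.29555 + 0.0828125/(6.29555 × 1.36443) = 6.29555 + 0.00964075 = 6.30519 m along the plane.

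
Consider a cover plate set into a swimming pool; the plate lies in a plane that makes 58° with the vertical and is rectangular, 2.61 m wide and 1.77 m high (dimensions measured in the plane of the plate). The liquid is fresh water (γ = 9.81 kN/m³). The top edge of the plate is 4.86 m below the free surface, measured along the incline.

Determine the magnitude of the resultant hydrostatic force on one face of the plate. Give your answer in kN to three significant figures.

γ = 9.81 kN/m³.
The plate makes 58° with the vertical, i.e. θ = 90° − 58° = 32° to the horizontal. Measuring y along the incline from the free-surface line, vertical depth h = y·sinθ with sinθ = 0.529919.
The centroid lies 1.77/2 = 0.885 m below the top edge, so y_c = 4.86 + 0.885 = 5.745 m and h_c = 5.745 × 0.529919 = 3.04438 m.
A = 2.61 × 1.77 = 4.6197 m².
Resultant F = γ·h_c·A = 9.81 × 3.04438 × 4.6197 = 137.969 kN.

F ≈ 138 kN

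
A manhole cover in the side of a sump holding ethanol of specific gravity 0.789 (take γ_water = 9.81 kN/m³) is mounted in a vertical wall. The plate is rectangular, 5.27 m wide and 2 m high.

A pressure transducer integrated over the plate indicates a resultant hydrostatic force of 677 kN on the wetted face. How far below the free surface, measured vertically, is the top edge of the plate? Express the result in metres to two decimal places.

d_top ≈ 7.30 m

γ = 0.789 × 9.81 = 7.74009 kN/m³.
A = 5.27 × 2 = 10.54 m².
From F = γ·h_c·A, the centroid depth is h_c = 677/(7.74009 × 10.54) = 8.29855 m.
The centroid lies 2/2 = 1 m below the top edge, so the top edge sits at h_top = 8.29855 − 1 = 7.29855 m below the surface.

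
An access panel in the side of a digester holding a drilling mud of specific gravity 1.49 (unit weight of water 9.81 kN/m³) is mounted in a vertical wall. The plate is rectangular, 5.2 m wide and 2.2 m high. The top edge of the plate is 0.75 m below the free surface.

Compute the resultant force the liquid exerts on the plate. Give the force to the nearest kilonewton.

F ≈ 309 kN

γ = 1.49 × 9.81 = 14.6169 kN/m³.
The centroid lies 2.2/2 = 1.1 m below the top edge, so the centroid depth is h_c = 0.75 + 1.1 = 1.85 m.
A = 5.2 × 2.2 = 11.44 m².
Resultant F = γ·h_c·A = 14.6169 × 1.85 × 11.44 = 309.352 kN.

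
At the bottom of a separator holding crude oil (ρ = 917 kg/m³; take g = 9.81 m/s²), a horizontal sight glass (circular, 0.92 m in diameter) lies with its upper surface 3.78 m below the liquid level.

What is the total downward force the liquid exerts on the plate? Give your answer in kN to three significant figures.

F ≈ 22.6 kN

γ = ρg = 917 × 9.81 / 1000 = 8.99577 kN/m³.
The plate is horizontal, so pressure is uniform at p = γ·h = 8.99577 × 3.78 = 34.004 kN/m².
A = π(0.46)² = 0.664761 m².
F = p·A = 34.004 × 0.664761 = 22.6045 kN.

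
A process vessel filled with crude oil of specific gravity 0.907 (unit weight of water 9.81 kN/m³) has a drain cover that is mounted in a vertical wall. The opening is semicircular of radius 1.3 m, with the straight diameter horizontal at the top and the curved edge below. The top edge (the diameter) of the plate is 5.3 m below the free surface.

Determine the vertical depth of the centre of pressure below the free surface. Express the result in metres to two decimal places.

γ = 0.907 × 9.81 = 8.89767 kN/m³.
The centroid of a semicircle lies 4r/(3π) = 0.551737 m from the diameter, here below the top edge, so the centroid depth is h_c = 5.3 + 0.551737 = 5.85174 m.
A = πr²/2 = π × 1.3²/2 = 2.65465 m².
Resultant F = γ·h_c·A = 8.89767 × 5.85174 × 2.65465 = 138.219 kN.
I_c = (π/8 − 8/(9π))·r⁴ = 0.109757 × 1.3⁴ = 0.313477 m⁴.
Centre of pressure: y_p = y_c + I_c/(y_c·A) = 5.85174 + 0.313477/(5.85174 × 2.65465) = 5.85174 + 0.0201796 = 5.87192 m along the plane.

h_p = 5.87 m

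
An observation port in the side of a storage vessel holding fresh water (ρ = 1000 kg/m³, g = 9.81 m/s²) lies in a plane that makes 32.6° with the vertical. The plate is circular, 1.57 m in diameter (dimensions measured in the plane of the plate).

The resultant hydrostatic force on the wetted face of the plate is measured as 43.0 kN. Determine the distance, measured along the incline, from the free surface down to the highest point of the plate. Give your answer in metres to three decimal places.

y_top ≈ 1.903 m

γ = ρg = 1000 × 9.81 = 9810 N/m³ = 9.81 kN/m³.
A = π(0.785)² = 1.93593 m².
From F = γ·h_c·A, the centroid depth is h_c = 43.0/(9.81 × 1.93593) = 2.26417 m.
The plate makes 32.6° with the vertical, i.e. θ = 90° − 32.6° = 57.4° to the horizontal. Measuring y along the incline from the free-surface line, vertical depth h = y·sinθ with sinθ = 0.842452.
Along the incline, y_c = h_c/sinθ = 2.26417/0.842452 = 2.6876 m.
The centroid is at the centre, 0.785 m below the top of the plate, so the highest point sits at y_top = 2.6876 − 0.785 = 1.9026 m along the incline.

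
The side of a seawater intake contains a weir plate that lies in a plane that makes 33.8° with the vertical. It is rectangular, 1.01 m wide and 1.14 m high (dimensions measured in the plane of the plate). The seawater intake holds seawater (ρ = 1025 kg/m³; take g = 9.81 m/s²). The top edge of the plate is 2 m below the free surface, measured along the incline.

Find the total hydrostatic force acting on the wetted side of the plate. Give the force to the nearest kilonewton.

γ = ρg = 1025 × 9.81 / 1000 = 10.05525 kN/m³.
The plate makes 33.8° with the vertical, i.e. θ = 90° − 33.8° = 56.2° to the horizontal. Measuring y along the incline from the free-surface line, vertical depth h = y·sinθ with sinθ = 0.830984.
The centroid lies 1.14/2 = 0.57 m below the top edge, so y_c = 2 + 0.57 = 2.57 m and h_c = 2.57 × 0.830984 = 2.13563 m.
A = 1.01 × 1.14 = 1.1514 m².
Resultant F = γ·h_c·A = 10.05525 × 2.13563 × 1.1514 = 24.7255 kN.

F ≈ 25 kN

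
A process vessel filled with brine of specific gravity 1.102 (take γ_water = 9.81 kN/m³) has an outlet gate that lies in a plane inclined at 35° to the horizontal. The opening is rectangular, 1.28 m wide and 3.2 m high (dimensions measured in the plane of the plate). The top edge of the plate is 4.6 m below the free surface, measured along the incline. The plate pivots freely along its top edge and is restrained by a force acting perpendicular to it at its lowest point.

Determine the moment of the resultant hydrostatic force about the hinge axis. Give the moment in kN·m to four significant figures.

γ = 1.102 × 9.81 = 10.81062 kN/m³.
Let θ = 35° be the plate's angle to the horizontal; measure y along the incline from where the plane meets the free surface. Vertical depth h = y·sinθ with sinθ = 0.573576.
The centroid lies 3.2/2 = 1.6 m below the top edge, so y_c = 4.6 + 1.6 = 6.2 m and h_c = 6.2 × 0.573576 = 3.55617 m.
A = 1.28 × 3.2 = 4.096 m².
Resultant F = γ·h_c·A = 10.81062 × 3.55617 × 4.096 = 157.468 kN.
I_c = b·h³/12 = 1.28 × 3.2³/12 = 3.49525 m⁴.
Centre of pressure: y_p = y_c + I_c/(y_c·A) = 6.2 + 3.49525/(6.2 × 4.096) = 6.2 + 0.137634 = 6.33763 m along the plane.
The resultant acts 1.6 + 0.137634 = 1.73763 m (along the plate) below the hinge at the top edge, so the moment about the hinge is M = F × 1.73763 = 157.468 × 1.73763 = 273.621 kN·m.

M ≈ 273.6 kN·m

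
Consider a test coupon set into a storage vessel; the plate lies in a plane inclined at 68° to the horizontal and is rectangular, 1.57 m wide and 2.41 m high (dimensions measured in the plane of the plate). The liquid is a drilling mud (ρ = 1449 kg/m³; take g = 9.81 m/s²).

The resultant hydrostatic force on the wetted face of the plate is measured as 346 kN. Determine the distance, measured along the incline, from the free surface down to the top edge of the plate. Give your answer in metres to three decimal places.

y_top ≈ 5.733 m

γ = ρg = 1449 × 9.81 / 1000 = 14.21469 kN/m³.
A = 1.57 × 2.41 = 3.7837 m².
From F = γ·h_c·A, the centroid depth is h_c = 346/(14.21469 × 3.7837) = 6.43313 m.
Let θ = 68° be the plate's angle to the horizontal; measure y along the incline from where the plane meets the free surface. Vertical depth h = y·sinθ with sinθ = 0.927184.
Along the incline, y_c = h_c/sinθ = 6.43313/0.927184 = 6.93835 m.
The centroid lies 2.41/2 = 1.205 m below the top edge, so the top edge sits at y_top = 6.93835 − 1.205 = 5.73335 m along the incline.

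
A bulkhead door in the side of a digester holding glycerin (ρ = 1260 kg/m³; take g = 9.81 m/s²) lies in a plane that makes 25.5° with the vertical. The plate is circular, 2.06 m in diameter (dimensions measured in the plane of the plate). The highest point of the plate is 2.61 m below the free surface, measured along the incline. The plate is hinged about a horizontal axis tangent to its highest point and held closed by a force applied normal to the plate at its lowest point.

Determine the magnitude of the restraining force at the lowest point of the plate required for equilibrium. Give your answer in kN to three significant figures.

γ = ρg = 1260 × 9.81 / 1000 = 12.3606 kN/m³.
The plate makes 25.5° with the vertical, i.e. θ = 90° − 25.5° = 64.5° to the horizontal. Measuring y along the incline from the free-surface line, vertical depth h = y·sinθ with sinθ = 0.902585.
The centroid is at the centre, 1.03 m below the top of the plate, so y_c = 2.61 + 1.03 = 3.64 m and h_c = 3.64 × 0.902585 = 3.28541 m.
A = π(1.03)² = 3.33292 m².
Resultant F = γ·h_c·A = 12.3606 × 3.28541 × 3.33292 = 135.349 kN.
I_c = πr⁴/4 = π × 1.03⁴/4 = 0.883973 m⁴.
Centre of pressure: y_p = y_c + I_c/(y_c·A) = 3.64 + 0.883973/(3.64 × 3.33292) = 3.64 + 0.072864 = 3.71286 m along the plane.
The resultant acts 1.03 + 0.072864 = 1.10286 m (along the plate) below the hinge at the top edge, so the moment about the hinge is M = F × 1.10286 = 135.349 × 1.10286 = 149.271 kN·m.
A normal force at the bottom, 2.06 m from the hinge, must supply this moment: P = 149.271/2.06 = 72.4617 kN.

P ≈ 72.5 kN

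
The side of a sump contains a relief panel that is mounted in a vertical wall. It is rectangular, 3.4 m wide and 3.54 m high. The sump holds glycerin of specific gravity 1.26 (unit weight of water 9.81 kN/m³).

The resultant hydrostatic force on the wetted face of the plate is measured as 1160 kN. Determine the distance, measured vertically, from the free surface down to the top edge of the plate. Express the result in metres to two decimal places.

γ = 1.26 × 9.81 = 12.3606 kN/m³.
A = 3.4 × 3.54 = 12.036 m².
From F = γ·h_c·A, the centroid depth is h_c = 1160/(12.3606 × 12.036) = 7.79716 m.
The centroid lies 3.54/2 = 1.77 m below the top edge, so the top edge sits at h_top = 7.79716 − 1.77 = 6.02716 m below the surface.

d_top ≈ 6.03 m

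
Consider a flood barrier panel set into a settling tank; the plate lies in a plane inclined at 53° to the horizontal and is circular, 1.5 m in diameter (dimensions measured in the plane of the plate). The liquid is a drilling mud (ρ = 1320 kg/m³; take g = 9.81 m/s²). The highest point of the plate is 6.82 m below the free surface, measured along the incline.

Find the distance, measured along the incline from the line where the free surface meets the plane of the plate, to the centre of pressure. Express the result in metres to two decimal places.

y_p = 7.59 m

γ = ρg = 1320 × 9.81 / 1000 = 12.9492 kN/m³.
Let θ = 53° be the plate's angle to the horizontal; measure y along the incline from where the plane meets the free surface. Vertical depth h = y·sinθ with sinθ = 0.798636.
The centroid is at the centre, 0.75 m below the top of the plate, so y_c = 6.82 + 0.75 = 7.57 m and h_c = 7.57 × 0.798636 = 6.04567 m.
A = π(0.75)² = 1.76715 m².
Resultant F = γ·h_c·A = 12.9492 × 6.04567 × 1.76715 = 138.344 kN.
I_c = πr⁴/4 = π × 0.75⁴/4 = 0.248505 m⁴.
Centre of pressure: y_p = y_c + I_c/(y_c·A) = 7.57 + 0.248505/(7.57 × 1.76715) = 7.57 + 0.0185766 = 7.58858 m along the plane.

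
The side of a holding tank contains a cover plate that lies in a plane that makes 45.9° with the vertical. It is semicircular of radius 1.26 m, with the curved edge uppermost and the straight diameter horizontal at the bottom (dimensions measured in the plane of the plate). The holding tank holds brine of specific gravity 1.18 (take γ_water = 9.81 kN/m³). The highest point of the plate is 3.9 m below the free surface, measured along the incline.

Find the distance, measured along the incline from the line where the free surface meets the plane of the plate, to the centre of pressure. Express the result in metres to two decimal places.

y_p = 4.65 m

γ = 1.18 × 9.81 = 11.5758 kN/m³.
The plate makes 45.9° with the vertical, i.e. θ = 90° − 45.9° = 44.1° to the horizontal. Measuring y along the incline from the free-surface line, vertical depth h = y·sinθ with sinθ = 0.695913.
The centroid lies 4r/(3π) = 0.534761 m above the diameter, so r − 4r/(3π) = 1.26 − 0.534761 = 0.725239 m below the topmost point, so y_c = 3.9 + 0.725239 = 4.62524 m and h_c = 4.62524 × 0.695913 = 3.21876 m.
A = πr²/2 = π × 1.26²/2 = 2.4938 m².
Resultant F = γ·h_c·A = 11.5758 × 3.21876 × 2.4938 = 92.9183 kN.
I_c = (π/8 − 8/(9π))·r⁴ = 0.109757 × 1.26⁴ = 0.27664 m⁴.
Centre of pressure: y_p = y_c + I_c/(y_c·A) = 4.62524 + 0.27664/(4.62524 × 2.4938) = 4.62524 + 0.0239839 = 4.64922 m along the plane.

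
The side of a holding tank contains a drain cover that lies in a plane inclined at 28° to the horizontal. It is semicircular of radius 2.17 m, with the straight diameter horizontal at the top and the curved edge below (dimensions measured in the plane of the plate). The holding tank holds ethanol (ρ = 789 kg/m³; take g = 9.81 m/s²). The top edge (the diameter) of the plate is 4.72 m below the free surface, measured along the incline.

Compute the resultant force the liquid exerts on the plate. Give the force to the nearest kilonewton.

γ = ρg = 789 × 9.81 / 1000 = 7.74009 kN/m³.
Let θ = 28° be the plate's angle to the horizontal; measure y along the incline from where the plane meets the free surface. Vertical depth h = y·sinθ with sinθ = 0.469472.
The centroid of a semicircle lies 4r/(3π) = 0.920977 m from the diameter, here below the top edge, so y_c = 4.72 + 0.920977 = 5.64098 m and h_c = 5.64098 × 0.469472 = 2.64828 m.
A = πr²/2 = π × 2.17²/2 = 7.39672 m².
Resultant F = γ·h_c·A = 7.74009 × 2.64828 × 7.39672 = 151.617 kN.

F ≈ 152 kN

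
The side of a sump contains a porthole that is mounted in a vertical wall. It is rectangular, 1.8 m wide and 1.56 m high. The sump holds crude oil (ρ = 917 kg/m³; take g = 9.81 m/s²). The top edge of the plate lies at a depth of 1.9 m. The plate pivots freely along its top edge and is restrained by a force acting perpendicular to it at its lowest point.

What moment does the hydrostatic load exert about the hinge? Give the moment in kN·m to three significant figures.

γ = ρg = 917 × 9.81 / 1000 = 8.99577 kN/m³.
The centroid lies 1.56/2 = 0.78 m below the top edge, so the centroid depth is h_c = 1.9 + 0.78 = 2.68 m.
A = 1.8 × 1.56 = 2.808 m².
Resultant F = γ·h_c·A = 8.99577 × 2.68 × 2.808 = 67.6971 kN.
I_c = b·h³/12 = 1.8 × 1.56³/12 = 0.569462 m⁴.
Centre of pressure: y_p = y_c + I_c/(y_c·A) = 2.68 + 0.569462/(2.68 × 2.808) = 2.68 + 0.0756716 = 2.75567 m along the plane.
The resultant acts 0.78 + 0.0756716 = 0.855672 m (along the plate) below the hinge at the top edge, so the moment about the hinge is M = F × 0.855672 = 67.6971 × 0.855672 = 57.9265 kN·m.

M ≈ 57.9 kN·m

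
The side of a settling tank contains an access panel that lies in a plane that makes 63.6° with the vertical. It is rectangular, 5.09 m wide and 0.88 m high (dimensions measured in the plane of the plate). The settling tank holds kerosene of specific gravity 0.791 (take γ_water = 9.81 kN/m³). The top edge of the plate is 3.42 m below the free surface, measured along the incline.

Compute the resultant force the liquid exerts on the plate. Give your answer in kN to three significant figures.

γ = 0.791 × 9.81 = 7.75971 kN/m³.
The plate makes 63.6° with the vertical, i.e. θ = 90° − 63.6° = 26.4° to the horizontal. Measuring y along the incline from the free-surface line, vertical depth h = y·sinθ with sinθ = 0.444635.
The centroid lies 0.88/2 = 0.44 m below the top edge, so y_c = 3.42 + 0.44 = 3.86 m and h_c = 3.86 × 0.444635 = 1.71629 m.
A = 5.09 × 0.88 = 4.4792 m².
Resultant F = γ·h_c·A = 7.75971 × 1.71629 × 4.4792 = 59.6536 kN.

F ≈ 59.7 kN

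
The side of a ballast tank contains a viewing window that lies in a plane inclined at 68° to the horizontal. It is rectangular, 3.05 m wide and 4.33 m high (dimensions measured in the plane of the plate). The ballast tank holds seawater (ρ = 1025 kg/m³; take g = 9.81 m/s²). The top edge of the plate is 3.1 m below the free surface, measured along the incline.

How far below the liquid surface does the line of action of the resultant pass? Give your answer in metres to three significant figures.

h_p = 5.16 m

γ = ρg = 1025 × 9.81 / 1000 = 10.05525 kN/m³.
Let θ = 68° be the plate's angle to the horizontal; measure y along the incline from where the plane meets the free surface. Vertical depth h = y·sinθ with sinθ = 0.927184.
The centroid lies 4.33/2 = 2.165 m below the top edge, so y_c = 3.1 + 2.165 = 5.265 m and h_c = 5.265 × 0.927184 = 4.88162 m.
A = 3.05 × 4.33 = 13.2065 m².
Resultant F = γ·h_c·A = 10.05525 × 4.88162 × 13.2065 = 648.253 kN.
I_c = b·h³/12 = 3.05 × 4.33³/12 = 20.6339 m⁴.
Centre of pressure: y_p = y_c + I_c/(y_c·A) = 5.265 + 20.6339/(5.265 × 13.2065) = 5.265 + 0.296753 = 5.56175 m along the plane.
Vertically, h_p = y_p·sinθ = 5.56175 × 0.927184 = 5.15677 m.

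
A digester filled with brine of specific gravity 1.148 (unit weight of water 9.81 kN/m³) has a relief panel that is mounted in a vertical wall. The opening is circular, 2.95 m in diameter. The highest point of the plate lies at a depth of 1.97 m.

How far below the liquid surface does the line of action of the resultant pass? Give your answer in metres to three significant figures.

γ = 1.148 × 9.81 = 11.26188 kN/m³.
The centroid is at the centre, 1.475 m below the top of the plate, so the centroid depth is h_c = 1.97 + 1.475 = 3.445 m.
A = π(1.475)² = 6.83493 m².
Resultant F = γ·h_c·A = 11.26188 × 3.445 × 6.83493 = 265.176 kN.
I_c = πr⁴/4 = π × 1.475⁴/4 = 3.71756 m⁴.
Centre of pressure: y_p = y_c + I_c/(y_c·A) = 3.445 + 3.71756/(3.445 × 6.83493) = 3.445 + 0.157883 = 3.60288 m along the plane.

h_p = 3.60 m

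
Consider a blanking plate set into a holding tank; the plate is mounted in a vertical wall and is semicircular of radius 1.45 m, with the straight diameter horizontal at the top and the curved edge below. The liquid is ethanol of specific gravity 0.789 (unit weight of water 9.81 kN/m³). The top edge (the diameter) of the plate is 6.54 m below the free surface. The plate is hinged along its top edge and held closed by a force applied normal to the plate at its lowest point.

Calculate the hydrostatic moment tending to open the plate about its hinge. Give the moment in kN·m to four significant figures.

M ≈ 116.3 kN·m

γ = 0.789 × 9.81 = 7.74009 kN/m³.
The centroid of a semicircle lies 4r/(3π) = 0.615399 m from the diameter, here below the top edge, so the centroid depth is h_c = 6.54 + 0.615399 = 7.1554 m.
A = πr²/2 = π × 1.45²/2 = 3.3026 m².
Resultant F = γ·h_c·A = 7.74009 × 7.1554 × 3.3026 = 182.909 kN.
I_c = (π/8 − 8/(9π))·r⁴ = 0.109757 × 1.45⁴ = 0.485182 m⁴.
Centre of pressure: y_p = y_c + I_c/(y_c·A) = 7.1554 + 0.485182/(7.1554 × 3.3026) = 7.1554 + 0.0205312 = 7.17593 m along the plane.
The resultant acts 0.615399 + 0.0205312 = 0.63593 m (along the plate) below the hinge at the top edge, so the moment about the hinge is M = F × 0.63593 = 182.909 × 0.63593 = 116.317 kN·m.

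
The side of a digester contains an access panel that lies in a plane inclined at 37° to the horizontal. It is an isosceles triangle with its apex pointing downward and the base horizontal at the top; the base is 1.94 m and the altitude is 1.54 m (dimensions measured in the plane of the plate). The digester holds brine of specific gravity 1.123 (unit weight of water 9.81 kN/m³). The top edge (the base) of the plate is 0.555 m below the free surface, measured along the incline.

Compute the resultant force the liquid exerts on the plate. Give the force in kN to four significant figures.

γ = 1.123 × 9.81 = 11.01663 kN/m³.
Let θ = 37° be the plate's angle to the horizontal; measure y along the incline from where the plane meets the free surface. Vertical depth h = y·sinθ with sinθ = 0.601815.
With the apex down, the centroid sits h/3 = 1.54/3 = 0.513333 m below the base (the top edge), so y_c = 0.555 + 0.513333 = 1.06833 m and h_c = 1.06833 × 0.601815 = 0.642937 m.
A = ½ × 1.94 × 1.54 = 1.4938 m².
Resultant F = γ·h_c·A = 11.01663 × 0.642937 × 1.4938 = 10.5806 kN.

F ≈ 10.58 kN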